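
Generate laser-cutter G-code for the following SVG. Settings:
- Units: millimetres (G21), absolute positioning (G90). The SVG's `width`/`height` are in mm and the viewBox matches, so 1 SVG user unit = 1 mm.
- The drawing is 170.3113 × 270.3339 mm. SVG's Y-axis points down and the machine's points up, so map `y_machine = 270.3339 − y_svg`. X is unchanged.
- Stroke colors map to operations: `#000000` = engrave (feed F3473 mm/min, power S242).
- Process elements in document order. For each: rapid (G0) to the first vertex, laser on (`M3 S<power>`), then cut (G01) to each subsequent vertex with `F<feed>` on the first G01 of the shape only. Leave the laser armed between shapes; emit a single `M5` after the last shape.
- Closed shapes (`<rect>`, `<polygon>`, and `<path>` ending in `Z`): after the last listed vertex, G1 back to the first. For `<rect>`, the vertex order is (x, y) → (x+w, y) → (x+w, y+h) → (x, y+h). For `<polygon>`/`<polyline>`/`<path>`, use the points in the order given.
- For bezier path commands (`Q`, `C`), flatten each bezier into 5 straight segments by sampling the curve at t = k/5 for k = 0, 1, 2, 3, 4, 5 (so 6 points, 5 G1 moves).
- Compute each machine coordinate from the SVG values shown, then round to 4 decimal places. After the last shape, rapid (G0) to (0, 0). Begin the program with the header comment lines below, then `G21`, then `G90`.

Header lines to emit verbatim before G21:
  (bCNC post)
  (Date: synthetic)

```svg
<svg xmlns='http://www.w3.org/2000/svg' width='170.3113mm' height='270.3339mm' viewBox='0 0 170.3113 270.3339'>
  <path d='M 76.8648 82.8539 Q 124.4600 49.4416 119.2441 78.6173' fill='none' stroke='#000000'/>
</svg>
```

(bCNC post)
(Date: synthetic)
G21
G90
G0 X76.8648 Y187.4800
M3 S242
G01 X93.7904 Y198.3414 F3473
G01 X106.4912 Y204.1958
G01 X114.9670 Y205.0431
G01 X119.2180 Y200.8834
G01 X119.2441 Y191.7166
M5
G0 X0.0000 Y0.0000

viewBox `0 0 170.3113 270.3339` with mm width/height → 1 unit = 1 mm. Flip: y_m = 270.3339 − y_svg.

**Shape 1** — `<path>` quadratic bezier, stroke `#000000` → engrave (S242, F3473). Control points (SVG): P0=(76.8648,82.8539), P1=(124.4600,49.4416), P2=(119.2441,78.6173); sampled at t=k/5. Machine vertices: (76.8648,187.4800) → (93.7904,198.3414) → (106.4912,204.1958) → (114.9670,205.0431) → (119.2180,200.8834) → (119.2441,191.7166). Open path.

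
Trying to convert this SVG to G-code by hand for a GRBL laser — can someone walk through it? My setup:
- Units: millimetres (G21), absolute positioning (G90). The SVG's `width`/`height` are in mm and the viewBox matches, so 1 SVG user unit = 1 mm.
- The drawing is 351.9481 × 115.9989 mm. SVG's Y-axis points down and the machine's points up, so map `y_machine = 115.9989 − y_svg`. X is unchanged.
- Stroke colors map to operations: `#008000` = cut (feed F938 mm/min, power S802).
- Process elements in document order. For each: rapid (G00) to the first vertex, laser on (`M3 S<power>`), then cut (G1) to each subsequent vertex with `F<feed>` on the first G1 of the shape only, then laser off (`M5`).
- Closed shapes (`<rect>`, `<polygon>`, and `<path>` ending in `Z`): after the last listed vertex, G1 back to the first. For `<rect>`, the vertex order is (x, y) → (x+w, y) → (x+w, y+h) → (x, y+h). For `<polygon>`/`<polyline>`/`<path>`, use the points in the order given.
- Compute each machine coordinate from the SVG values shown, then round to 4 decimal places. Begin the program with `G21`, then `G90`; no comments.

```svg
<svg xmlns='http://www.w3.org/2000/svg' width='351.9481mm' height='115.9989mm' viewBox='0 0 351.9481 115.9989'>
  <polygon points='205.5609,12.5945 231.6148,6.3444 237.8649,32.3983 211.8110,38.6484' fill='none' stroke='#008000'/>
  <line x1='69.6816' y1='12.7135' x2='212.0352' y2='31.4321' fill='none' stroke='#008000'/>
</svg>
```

viewBox `0 0 351.9481 115.9989` with mm width/height → 1 unit = 1 mm. Flip: y_m = 115.9989 − y_svg.

**Shape 1** — `<polygon>` regular polygon, stroke `#008000` → cut (S802, F938). Machine vertices: (205.5609,103.4044) → (231.6148,109.6545) → (237.8649,83.6006) → (211.8110,77.3505) → (205.5609,103.4044). Closed: final G1 returns to the first vertex.

**Shape 2** — `<line>` line segment, stroke `#008000` → cut (S802, F938). Machine vertices: (69.6816,103.2854) → (212.0352,84.5668). Open path.

G21
G90
G00 X205.5609 Y103.4044
M3 S802
G1 X231.6148 Y109.6545 F938
G1 X237.8649 Y83.6006
G1 X211.8110 Y77.3505
G1 X205.5609 Y103.4044
M5
G00 X69.6816 Y103.2854
M3 S802
G1 X212.0352 Y84.5668 F938
M5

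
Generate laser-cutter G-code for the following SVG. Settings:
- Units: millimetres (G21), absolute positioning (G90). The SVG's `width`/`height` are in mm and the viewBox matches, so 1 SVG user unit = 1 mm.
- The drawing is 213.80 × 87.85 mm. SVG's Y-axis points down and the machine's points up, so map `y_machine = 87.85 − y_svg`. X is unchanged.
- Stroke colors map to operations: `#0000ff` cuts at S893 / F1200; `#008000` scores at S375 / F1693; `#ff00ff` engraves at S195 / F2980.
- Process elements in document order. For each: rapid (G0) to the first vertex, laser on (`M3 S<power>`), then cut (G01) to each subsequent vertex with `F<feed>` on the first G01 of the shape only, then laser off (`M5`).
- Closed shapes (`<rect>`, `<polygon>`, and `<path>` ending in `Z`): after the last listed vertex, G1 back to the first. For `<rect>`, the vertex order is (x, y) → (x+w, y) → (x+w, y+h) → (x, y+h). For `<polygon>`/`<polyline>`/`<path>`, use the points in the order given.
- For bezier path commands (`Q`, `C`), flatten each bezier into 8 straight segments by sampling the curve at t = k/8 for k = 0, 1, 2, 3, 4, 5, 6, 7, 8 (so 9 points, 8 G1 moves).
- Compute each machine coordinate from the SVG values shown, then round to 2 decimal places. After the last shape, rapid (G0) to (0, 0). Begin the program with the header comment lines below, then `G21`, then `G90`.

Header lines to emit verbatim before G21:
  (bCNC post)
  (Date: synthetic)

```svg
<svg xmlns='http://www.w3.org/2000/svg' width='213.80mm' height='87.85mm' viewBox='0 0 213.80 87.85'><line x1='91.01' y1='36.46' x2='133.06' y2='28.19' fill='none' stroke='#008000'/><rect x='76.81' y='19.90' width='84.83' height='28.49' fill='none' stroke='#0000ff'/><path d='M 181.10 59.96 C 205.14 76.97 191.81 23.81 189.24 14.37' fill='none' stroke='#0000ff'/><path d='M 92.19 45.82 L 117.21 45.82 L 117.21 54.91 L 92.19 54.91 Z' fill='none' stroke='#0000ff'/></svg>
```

(bCNC post)
(Date: synthetic)
G21
G90
G0 X91.01 Y51.39
M3 S375
G01 X133.06 Y59.66 F1693
M5
G0 X76.81 Y67.95
M3 S893
G01 X161.64 Y67.95 F1200
G01 X161.64 Y39.46
G01 X76.81 Y39.46
G01 X76.81 Y67.95
M5
G0 X181.10 Y27.89
M3 S893
G01 X188.46 Y24.58 F1200
G01 X192.88 Y26.51
G01 X194.92 Y32.35
G01 X195.15 Y40.77
G01 X194.13 Y50.42
G01 X192.43 Y59.98
G01 X190.61 Y68.11
G01 X189.24 Y73.48
M5
G0 X92.19 Y42.03
M3 S893
G01 X117.21 Y42.03 F1200
G01 X117.21 Y32.94
G01 X92.19 Y32.94
G01 X92.19 Y42.03
M5
G0 X0.00 Y0.00

viewBox `0 0 213.80 87.85` with mm width/height → 1 unit = 1 mm. Flip: y_m = 87.85 − y_svg.

**Shape 1** — `<line>` line segment, stroke `#008000` → score (S375, F1693). Machine vertices: (91.01,51.39) → (133.06,59.66). Open path.

**Shape 2** — `<rect>` rectangle, stroke `#0000ff` → cut (S893, F1200). Machine vertices: (76.81,67.95) → (161.64,67.95) → (161.64,39.46) → (76.81,39.46) → (76.81,67.95). Closed: final G1 returns to the first vertex.

**Shape 3** — `<path>` cubic bezier, stroke `#0000ff` → cut (S893, F1200). Control points (SVG): P0=(181.10,59.96), P1=(205.14,76.97), P2=(191.81,23.81), P3=(189.24,14.37); sampled at t=k/8. Machine vertices: (181.10,27.89) → (188.46,24.58) → (192.88,26.51) → (194.92,32.35) → (195.15,40.77) → (194.13,50.42) → (192.43,59.98) → (190.61,68.11) → (189.24,73.48). Open path.

**Shape 4** — `<path>` rectangle, stroke `#0000ff` → cut (S893, F1200). Machine vertices: (92.19,42.03) → (117.21,42.03) → (117.21,32.94) → (92.19,32.94) → (92.19,42.03). Closed: final G1 returns to the first vertex.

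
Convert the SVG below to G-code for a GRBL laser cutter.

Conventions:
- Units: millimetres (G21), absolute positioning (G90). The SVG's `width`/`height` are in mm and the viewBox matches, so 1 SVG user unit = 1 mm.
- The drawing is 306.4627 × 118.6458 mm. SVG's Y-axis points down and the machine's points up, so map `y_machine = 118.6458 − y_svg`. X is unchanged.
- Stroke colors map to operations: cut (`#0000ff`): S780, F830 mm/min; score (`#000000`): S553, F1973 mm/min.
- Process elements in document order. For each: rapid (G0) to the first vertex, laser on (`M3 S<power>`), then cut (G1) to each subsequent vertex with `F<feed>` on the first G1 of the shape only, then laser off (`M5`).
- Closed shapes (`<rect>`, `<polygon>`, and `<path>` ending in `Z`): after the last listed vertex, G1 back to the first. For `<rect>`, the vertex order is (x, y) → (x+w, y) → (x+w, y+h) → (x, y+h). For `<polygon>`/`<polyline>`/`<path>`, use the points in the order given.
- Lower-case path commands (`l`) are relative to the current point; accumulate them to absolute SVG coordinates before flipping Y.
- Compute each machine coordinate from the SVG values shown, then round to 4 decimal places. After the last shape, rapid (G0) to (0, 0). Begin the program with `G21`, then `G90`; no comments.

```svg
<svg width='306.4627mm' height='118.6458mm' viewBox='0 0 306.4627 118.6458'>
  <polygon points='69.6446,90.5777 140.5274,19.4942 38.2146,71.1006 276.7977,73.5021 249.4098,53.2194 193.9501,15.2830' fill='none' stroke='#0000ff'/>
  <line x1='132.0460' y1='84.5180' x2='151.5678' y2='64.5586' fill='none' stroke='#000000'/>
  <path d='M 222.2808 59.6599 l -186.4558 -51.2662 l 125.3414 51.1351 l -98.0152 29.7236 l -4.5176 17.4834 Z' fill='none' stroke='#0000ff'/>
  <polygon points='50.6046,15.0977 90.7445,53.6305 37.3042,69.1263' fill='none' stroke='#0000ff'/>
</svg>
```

viewBox `0 0 306.4627 118.6458` with mm width/height → 1 unit = 1 mm. Flip: y_m = 118.6458 − y_svg.

**Shape 1** — `<polygon>` closed polygon, stroke `#0000ff` → cut (S780, F830). Machine vertices: (69.6446,28.0681) → (140.5274,99.1516) → (38.2146,47.5452) → (276.7977,45.1437) → (249.4098,65.4264) → (193.9501,103.3628) → (69.6446,28.0681). Closed: final G1 returns to the first vertex.

**Shape 2** — `<line>` line segment, stroke `#000000` → score (S553, F1973). Machine vertices: (132.0460,34.1278) → (151.5678,54.0872). Open path.

**Shape 3** — `<path>` closed polygon, stroke `#0000ff` → cut (S780, F830). Machine vertices: (222.2808,58.9859) → (35.8250,110.2521) → (161.1664,59.1170) → (63.1512,29.3934) → (58.6336,11.9100) → (222.2808,58.9859). Closed: final G1 returns to the first vertex.

**Shape 4** — `<polygon>` regular polygon, stroke `#0000ff` → cut (S780, F830). Machine vertices: (50.6046,103.5481) → (90.7445,65.0153) → (37.3042,49.5195) → (50.6046,103.5481). Closed: final G1 returns to the first vertex.

G21
G90
G0 X69.6446 Y28.0681
M3 S780
G1 X140.5274 Y99.1516 F830
G1 X38.2146 Y47.5452
G1 X276.7977 Y45.1437
G1 X249.4098 Y65.4264
G1 X193.9501 Y103.3628
G1 X69.6446 Y28.0681
M5
G0 X132.0460 Y34.1278
M3 S553
G1 X151.5678 Y54.0872 F1973
M5
G0 X222.2808 Y58.9859
M3 S780
G1 X35.8250 Y110.2521 F830
G1 X161.1664 Y59.1170
G1 X63.1512 Y29.3934
G1 X58.6336 Y11.9100
G1 X222.2808 Y58.9859
M5
G0 X50.6046 Y103.5481
M3 S780
G1 X90.7445 Y65.0153 F830
G1 X37.3042 Y49.5195
G1 X50.6046 Y103.5481
M5
G0 X0.0000 Y0.0000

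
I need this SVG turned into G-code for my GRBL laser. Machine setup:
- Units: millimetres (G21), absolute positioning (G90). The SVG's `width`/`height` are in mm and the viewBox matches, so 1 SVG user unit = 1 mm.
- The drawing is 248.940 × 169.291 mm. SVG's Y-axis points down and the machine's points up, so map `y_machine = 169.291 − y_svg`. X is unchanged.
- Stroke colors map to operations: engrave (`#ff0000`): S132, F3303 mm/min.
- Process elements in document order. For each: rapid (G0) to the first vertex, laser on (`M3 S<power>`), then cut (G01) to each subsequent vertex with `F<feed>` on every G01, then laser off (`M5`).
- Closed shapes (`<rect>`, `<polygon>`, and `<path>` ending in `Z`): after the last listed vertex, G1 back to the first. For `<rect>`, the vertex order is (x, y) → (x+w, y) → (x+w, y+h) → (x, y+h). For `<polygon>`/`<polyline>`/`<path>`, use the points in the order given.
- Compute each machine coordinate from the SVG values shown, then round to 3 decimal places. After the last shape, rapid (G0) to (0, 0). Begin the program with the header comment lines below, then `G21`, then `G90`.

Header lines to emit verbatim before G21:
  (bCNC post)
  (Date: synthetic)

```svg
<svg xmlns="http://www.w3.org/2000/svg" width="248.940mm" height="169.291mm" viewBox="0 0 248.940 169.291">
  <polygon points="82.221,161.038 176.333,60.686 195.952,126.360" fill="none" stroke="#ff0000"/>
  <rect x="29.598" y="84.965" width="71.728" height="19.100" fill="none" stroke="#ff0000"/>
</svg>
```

1 u = 1 mm; y_m = 169.291 − y.

[1] `<polygon>` closed polygon, #ff0000→engrave S132 F3303: (82.221,8.253) → (176.333,108.605) → (195.952,42.931) → (82.221,8.253) (closed)

[2] `<rect>` rectangle, #ff0000→engrave S132 F3303: (29.598,84.326) → (101.326,84.326) → (101.326,65.226) → (29.598,65.226) → (29.598,84.326) (closed)

(bCNC post)
(Date: synthetic)
G21
G90
G0 X82.221 Y8.253
M3 S132
G01 X176.333 Y108.605 F3303
G01 X195.952 Y42.931 F3303
G01 X82.221 Y8.253 F3303
M5
G0 X29.598 Y84.326
M3 S132
G01 X101.326 Y84.326 F3303
G01 X101.326 Y65.226 F3303
G01 X29.598 Y65.226 F3303
G01 X29.598 Y84.326 F3303
M5
G0 X0.000 Y0.000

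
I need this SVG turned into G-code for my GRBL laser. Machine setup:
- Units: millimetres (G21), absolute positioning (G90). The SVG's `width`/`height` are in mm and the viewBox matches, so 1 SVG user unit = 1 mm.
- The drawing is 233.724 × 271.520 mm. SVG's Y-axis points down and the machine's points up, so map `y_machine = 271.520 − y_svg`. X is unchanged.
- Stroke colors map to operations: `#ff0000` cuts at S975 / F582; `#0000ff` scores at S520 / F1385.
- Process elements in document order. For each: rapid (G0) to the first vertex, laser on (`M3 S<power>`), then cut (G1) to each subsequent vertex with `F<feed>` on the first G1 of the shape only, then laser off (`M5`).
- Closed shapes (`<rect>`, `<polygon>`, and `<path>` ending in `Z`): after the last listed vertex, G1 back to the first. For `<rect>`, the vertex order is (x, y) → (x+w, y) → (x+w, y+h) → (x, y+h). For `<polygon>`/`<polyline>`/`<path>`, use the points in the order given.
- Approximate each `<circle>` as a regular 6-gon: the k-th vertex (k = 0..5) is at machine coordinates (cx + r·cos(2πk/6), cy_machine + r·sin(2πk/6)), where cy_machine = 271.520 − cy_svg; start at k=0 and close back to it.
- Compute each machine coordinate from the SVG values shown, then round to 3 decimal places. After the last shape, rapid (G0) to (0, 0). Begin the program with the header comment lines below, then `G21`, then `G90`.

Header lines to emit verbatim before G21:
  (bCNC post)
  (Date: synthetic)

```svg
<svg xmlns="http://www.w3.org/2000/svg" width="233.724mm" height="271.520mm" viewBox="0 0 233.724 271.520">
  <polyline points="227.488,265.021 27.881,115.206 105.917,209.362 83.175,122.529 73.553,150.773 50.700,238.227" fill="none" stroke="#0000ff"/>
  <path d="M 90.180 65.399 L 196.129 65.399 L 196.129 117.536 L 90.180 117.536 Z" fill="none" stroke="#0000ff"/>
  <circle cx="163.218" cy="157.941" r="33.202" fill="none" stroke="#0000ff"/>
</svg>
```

viewBox `0 0 233.724 271.520` with mm width/height → 1 unit = 1 mm. Flip: y_m = 271.520 − y_svg.

**Shape 1** — `<polyline>` open polyline, stroke `#0000ff` → score (S520, F1385). Machine vertices: (227.488,6.499) → (27.881,156.314) → (105.917,62.158) → (83.175,148.991) → (73.553,120.747) → (50.700,33.293). Open path.

**Shape 2** — `<path>` rectangle, stroke `#0000ff` → score (S520, F1385). Machine vertices: (90.180,206.121) → (196.129,206.121) → (196.129,153.984) → (90.180,153.984) → (90.180,206.121). Closed: final G1 returns to the first vertex.

**Shape 3** — `<circle>` circle, stroke `#0000ff` → score (S520, F1385). Machine vertices: (196.420,113.579) → (179.819,142.333) → (146.617,142.333) → (130.016,113.579) → (146.617,84.825) → (179.819,84.825) → (196.420,113.579). Closed: final G1 returns to the first vertex.

(bCNC post)
(Date: synthetic)
G21
G90
G0 X227.488 Y6.499
M3 S520
G1 X27.881 Y156.314 F1385
G1 X105.917 Y62.158
G1 X83.175 Y148.991
G1 X73.553 Y120.747
G1 X50.700 Y33.293
M5
G0 X90.180 Y206.121
M3 S520
G1 X196.129 Y206.121 F1385
G1 X196.129 Y153.984
G1 X90.180 Y153.984
G1 X90.180 Y206.121
M5
G0 X196.420 Y113.579
M3 S520
G1 X179.819 Y142.333 F1385
G1 X146.617 Y142.333
G1 X130.016 Y113.579
G1 X146.617 Y84.825
G1 X179.819 Y84.825
G1 X196.420 Y113.579
M5
G0 X0.000 Y0.000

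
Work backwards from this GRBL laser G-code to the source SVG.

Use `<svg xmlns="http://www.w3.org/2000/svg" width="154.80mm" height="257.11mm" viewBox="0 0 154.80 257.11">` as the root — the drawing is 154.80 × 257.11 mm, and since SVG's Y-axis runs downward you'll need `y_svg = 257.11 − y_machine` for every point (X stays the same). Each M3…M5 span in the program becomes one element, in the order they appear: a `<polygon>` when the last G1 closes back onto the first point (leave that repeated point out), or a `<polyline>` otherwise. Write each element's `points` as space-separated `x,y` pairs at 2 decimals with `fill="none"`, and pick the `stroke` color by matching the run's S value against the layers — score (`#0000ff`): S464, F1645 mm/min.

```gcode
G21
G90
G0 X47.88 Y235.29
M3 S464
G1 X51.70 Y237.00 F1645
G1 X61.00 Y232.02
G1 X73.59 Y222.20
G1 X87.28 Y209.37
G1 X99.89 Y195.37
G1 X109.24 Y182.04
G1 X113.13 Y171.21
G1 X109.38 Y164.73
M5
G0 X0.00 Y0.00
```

y_svg = 257.11 − y_m. Every run uses S464, so all elements get stroke `#0000ff` (score).

[1] open run; points: 47.88,21.82 51.70,20.11 61.00,25.09 73.59,34.91 87.28,47.74 99.89,61.74 109.24,75.07 113.13,85.90 109.38,92.38

<svg xmlns="http://www.w3.org/2000/svg" width="154.80mm" height="257.11mm" viewBox="0 0 154.80 257.11">
  <polyline points="47.88,21.82 51.70,20.11 61.00,25.09 73.59,34.91 87.28,47.74 99.89,61.74 109.24,75.07 113.13,85.90 109.38,92.38" fill="none" stroke="#0000ff"/>
</svg>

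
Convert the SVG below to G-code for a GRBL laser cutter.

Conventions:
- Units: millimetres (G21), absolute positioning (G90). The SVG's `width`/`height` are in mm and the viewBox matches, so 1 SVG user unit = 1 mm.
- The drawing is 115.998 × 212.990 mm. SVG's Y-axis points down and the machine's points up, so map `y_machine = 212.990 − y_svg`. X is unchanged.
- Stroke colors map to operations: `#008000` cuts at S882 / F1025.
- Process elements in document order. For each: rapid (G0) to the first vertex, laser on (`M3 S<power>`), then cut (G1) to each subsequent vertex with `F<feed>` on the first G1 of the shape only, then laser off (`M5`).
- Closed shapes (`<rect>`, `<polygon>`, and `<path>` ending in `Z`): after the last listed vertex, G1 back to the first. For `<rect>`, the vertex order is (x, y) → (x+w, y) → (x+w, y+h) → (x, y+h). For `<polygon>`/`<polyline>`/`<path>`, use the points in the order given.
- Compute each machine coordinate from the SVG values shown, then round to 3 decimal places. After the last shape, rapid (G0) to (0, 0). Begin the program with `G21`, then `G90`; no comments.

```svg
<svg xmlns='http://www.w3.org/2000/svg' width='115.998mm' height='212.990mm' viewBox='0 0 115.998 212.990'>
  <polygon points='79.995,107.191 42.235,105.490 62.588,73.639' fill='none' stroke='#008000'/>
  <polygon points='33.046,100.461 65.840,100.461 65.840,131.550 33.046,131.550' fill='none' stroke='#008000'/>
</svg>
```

Since the viewBox matches the mm dimensions, user units are millimetres directly. The only transform is the Y-flip y_m = 212.990 − y_svg.

Shape 1 is a regular polygon drawn with `<polygon>`. Its stroke #008000 means cut at S882, F1025. After flipping Y the toolpath is (79.995,105.799) → (42.235,107.500) → (62.588,139.351) → (79.995,105.799), returning to the start.

Shape 2 is a rectangle drawn with `<polygon>`. Its stroke #008000 means cut at S882, F1025. After flipping Y the toolpath is (33.046,112.529) → (65.840,112.529) → (65.840,81.440) → (33.046,81.440) → (33.046,112.529), returning to the start.

G21
G90
G0 X79.995 Y105.799
M3 S882
G1 X42.235 Y107.500 F1025
G1 X62.588 Y139.351
G1 X79.995 Y105.799
M5
G0 X33.046 Y112.529
M3 S882
G1 X65.840 Y112.529 F1025
G1 X65.840 Y81.440
G1 X33.046 Y81.440
G1 X33.046 Y112.529
M5
G0 X0.000 Y0.000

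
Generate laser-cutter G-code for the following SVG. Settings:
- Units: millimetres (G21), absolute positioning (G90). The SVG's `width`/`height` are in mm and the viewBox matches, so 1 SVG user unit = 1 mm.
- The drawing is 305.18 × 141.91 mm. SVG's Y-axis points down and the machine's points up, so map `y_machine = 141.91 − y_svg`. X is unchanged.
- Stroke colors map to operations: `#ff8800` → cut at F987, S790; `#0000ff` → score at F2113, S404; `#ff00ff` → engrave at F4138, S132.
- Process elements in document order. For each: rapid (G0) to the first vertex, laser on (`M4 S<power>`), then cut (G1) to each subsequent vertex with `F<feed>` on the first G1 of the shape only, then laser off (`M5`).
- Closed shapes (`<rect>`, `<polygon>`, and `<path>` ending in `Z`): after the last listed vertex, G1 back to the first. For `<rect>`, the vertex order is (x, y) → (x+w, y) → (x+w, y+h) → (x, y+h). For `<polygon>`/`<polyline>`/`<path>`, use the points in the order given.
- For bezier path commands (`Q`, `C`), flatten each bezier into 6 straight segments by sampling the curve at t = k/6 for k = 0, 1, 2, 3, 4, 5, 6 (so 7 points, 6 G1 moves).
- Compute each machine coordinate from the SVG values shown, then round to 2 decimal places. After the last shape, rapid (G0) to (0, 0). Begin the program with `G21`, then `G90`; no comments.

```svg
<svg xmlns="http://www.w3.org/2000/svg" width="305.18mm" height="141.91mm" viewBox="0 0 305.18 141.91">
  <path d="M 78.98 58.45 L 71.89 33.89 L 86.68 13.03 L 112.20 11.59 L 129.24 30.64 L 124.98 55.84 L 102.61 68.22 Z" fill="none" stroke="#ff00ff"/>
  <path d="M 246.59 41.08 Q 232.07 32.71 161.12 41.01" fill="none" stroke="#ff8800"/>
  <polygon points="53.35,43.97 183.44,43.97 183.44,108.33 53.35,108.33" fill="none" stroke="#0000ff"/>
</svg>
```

G21
G90
G0 X78.98 Y83.46
M4 S132
G1 X71.89 Y108.02 F4138
G1 X86.68 Y128.88
G1 X112.20 Y130.32
G1 X129.24 Y111.27
G1 X124.98 Y86.07
G1 X102.61 Y73.69
G1 X78.98 Y83.46
M5
G0 X246.59 Y100.83
M4 S790
G1 X240.18 Y103.16 F987
G1 X230.64 Y104.56
G1 X217.96 Y105.03
G1 X202.15 Y104.58
G1 X183.20 Y103.20
G1 X161.12 Y100.90
M5
G0 X53.35 Y97.94
M4 S404
G1 X183.44 Y97.94 F2113
G1 X183.44 Y33.58
G1 X53.35 Y33.58
G1 X53.35 Y97.94
M5
G0 X0.00 Y0.00

viewBox `0 0 305.18 141.91` with mm width/height → 1 unit = 1 mm. Flip: y_m = 141.91 − y_svg.

**Shape 1** — `<path>` regular polygon, stroke `#ff00ff` → engrave (S132, F4138). Machine vertices: (78.98,83.46) → (71.89,108.02) → (86.68,128.88) → (112.20,130.32) → (129.24,111.27) → (124.98,86.07) → (102.61,73.69) → (78.98,83.46). Closed: final G1 returns to the first vertex.

**Shape 2** — `<path>` quadratic bezier, stroke `#ff8800` → cut (S790, F987). Control points (SVG): P0=(246.59,41.08), P1=(232.07,32.71), P2=(161.12,41.01); sampled at t=k/6. Machine vertices: (246.59,100.83) → (240.18,103.16) → (230.64,104.56) → (217.96,105.03) → (202.15,104.58) → (183.20,103.20) → (161.12,100.90). Open path.

**Shape 3** — `<polygon>` rectangle, stroke `#0000ff` → score (S404, F2113). Machine vertices: (53.35,97.94) → (183.44,97.94) → (183.44,33.58) → (53.35,33.58) → (53.35,97.94). Closed: final G1 returns to the first vertex.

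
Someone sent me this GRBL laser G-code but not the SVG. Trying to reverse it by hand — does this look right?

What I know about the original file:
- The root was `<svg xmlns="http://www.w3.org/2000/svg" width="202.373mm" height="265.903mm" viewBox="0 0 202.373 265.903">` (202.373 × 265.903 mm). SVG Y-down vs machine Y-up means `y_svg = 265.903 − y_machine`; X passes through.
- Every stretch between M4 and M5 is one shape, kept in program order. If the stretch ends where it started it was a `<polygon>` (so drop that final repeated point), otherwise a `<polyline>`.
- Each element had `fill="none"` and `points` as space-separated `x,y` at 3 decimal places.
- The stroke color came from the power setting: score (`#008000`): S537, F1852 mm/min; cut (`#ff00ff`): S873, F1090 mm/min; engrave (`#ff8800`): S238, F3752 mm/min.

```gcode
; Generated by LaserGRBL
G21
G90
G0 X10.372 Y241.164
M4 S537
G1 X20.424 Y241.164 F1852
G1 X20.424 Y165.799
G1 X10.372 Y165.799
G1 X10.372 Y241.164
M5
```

Each laser-on run becomes one SVG element. Flip Y back into SVG space with y_svg = 265.903 − y_machine. Every run uses S537, so all elements get stroke `#008000` (score).

Run 1: The run returns to its start, so emit a `<polygon>` with points (Y-flipped): 10.372,24.739 20.424,24.739 20.424,100.104 10.372,100.104.

<svg xmlns="http://www.w3.org/2000/svg" width="202.373mm" height="265.903mm" viewBox="0 0 202.373 265.903">
  <polygon points="10.372,24.739 20.424,24.739 20.424,100.104 10.372,100.104" fill="none" stroke="#008000"/>
</svg>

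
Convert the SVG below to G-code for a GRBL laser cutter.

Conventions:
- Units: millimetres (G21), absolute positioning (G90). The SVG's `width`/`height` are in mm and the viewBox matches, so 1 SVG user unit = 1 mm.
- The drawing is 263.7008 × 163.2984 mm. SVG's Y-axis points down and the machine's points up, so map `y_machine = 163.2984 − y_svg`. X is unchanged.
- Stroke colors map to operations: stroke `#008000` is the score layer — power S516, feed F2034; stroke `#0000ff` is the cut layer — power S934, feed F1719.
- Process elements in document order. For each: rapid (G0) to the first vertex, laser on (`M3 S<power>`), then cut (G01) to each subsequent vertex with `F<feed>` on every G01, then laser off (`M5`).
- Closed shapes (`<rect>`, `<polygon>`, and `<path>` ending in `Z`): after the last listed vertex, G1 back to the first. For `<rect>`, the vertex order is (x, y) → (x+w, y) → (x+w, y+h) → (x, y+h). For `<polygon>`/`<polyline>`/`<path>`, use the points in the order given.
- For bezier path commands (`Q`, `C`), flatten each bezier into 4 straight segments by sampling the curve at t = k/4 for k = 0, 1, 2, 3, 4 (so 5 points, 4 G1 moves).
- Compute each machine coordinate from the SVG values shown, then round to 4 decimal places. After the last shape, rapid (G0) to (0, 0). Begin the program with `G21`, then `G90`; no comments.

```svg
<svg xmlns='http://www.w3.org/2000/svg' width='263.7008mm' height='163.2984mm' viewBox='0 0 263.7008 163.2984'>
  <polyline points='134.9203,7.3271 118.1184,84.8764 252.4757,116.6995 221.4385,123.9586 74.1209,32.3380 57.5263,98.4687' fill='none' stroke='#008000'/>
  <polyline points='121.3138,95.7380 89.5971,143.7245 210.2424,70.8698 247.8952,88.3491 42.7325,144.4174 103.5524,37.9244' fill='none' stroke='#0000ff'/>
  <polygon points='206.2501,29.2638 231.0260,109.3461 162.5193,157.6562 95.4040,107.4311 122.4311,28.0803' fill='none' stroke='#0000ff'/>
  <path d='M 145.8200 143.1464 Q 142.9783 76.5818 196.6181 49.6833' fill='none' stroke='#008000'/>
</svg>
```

Since the viewBox matches the mm dimensions, user units are millimetres directly. The only transform is the Y-flip y_m = 163.2984 − y_svg.

Shape 1 is a open polyline drawn with `<polyline>`. Its stroke #008000 means score at S516, F2034. After flipping Y the toolpath is (134.9203,155.9713) → (118.1184,78.4220) → (252.4757,46.5989) → (221.4385,39.3398) → (74.1209,130.9604) → (57.5263,64.8297).

Shape 2 is a open polyline drawn with `<polyline>`. Its stroke #0000ff means cut at S934, F1719. After flipping Y the toolpath is (121.3138,67.5604) → (89.5971,19.5739) → (210.2424,92.4286) → (247.8952,74.9493) → (42.7325,18.8810) → (103.5524,125.3740).

Shape 3 is a regular polygon drawn with `<polygon>`. Its stroke #0000ff means cut at S934, F1719. After flipping Y the toolpath is (206.2501,134.0346) → (231.0260,53.9523) → (162.5193,5.6422) → (95.4040,55.8673) → (122.4311,135.2181) → (206.2501,134.0346), returning to the start.

Shape 4 is a quadratic bezier drawn with `<path>`. Its stroke #008000 means score at S516, F2034. After flipping Y the toolpath is (145.8200,20.1520) → (147.9292,50.9552) → (157.0987,76.8001) → (173.3283,97.6867) → (196.6181,113.6151).

G21
G90
G0 X134.9203 Y155.9713
M3 S516
G01 X118.1184 Y78.4220 F2034
G01 X252.4757 Y46.5989 F2034
G01 X221.4385 Y39.3398 F2034
G01 X74.1209 Y130.9604 F2034
G01 X57.5263 Y64.8297 F2034
M5
G0 X121.3138 Y67.5604
M3 S934
G01 X89.5971 Y19.5739 F1719
G01 X210.2424 Y92.4286 F1719
G01 X247.8952 Y74.9493 F1719
G01 X42.7325 Y18.8810 F1719
G01 X103.5524 Y125.3740 F1719
M5
G0 X206.2501 Y134.0346
M3 S934
G01 X231.0260 Y53.9523 F1719
G01 X162.5193 Y5.6422 F1719
G01 X95.4040 Y55.8673 F1719
G01 X122.4311 Y135.2181 F1719
G01 X206.2501 Y134.0346 F1719
M5
G0 X145.8200 Y20.1520
M3 S516
G01 X147.9292 Y50.9552 F2034
G01 X157.0987 Y76.8001 F2034
G01 X173.3283 Y97.6867 F2034
G01 X196.6181 Y113.6151 F2034
M5
G0 X0.0000 Y0.0000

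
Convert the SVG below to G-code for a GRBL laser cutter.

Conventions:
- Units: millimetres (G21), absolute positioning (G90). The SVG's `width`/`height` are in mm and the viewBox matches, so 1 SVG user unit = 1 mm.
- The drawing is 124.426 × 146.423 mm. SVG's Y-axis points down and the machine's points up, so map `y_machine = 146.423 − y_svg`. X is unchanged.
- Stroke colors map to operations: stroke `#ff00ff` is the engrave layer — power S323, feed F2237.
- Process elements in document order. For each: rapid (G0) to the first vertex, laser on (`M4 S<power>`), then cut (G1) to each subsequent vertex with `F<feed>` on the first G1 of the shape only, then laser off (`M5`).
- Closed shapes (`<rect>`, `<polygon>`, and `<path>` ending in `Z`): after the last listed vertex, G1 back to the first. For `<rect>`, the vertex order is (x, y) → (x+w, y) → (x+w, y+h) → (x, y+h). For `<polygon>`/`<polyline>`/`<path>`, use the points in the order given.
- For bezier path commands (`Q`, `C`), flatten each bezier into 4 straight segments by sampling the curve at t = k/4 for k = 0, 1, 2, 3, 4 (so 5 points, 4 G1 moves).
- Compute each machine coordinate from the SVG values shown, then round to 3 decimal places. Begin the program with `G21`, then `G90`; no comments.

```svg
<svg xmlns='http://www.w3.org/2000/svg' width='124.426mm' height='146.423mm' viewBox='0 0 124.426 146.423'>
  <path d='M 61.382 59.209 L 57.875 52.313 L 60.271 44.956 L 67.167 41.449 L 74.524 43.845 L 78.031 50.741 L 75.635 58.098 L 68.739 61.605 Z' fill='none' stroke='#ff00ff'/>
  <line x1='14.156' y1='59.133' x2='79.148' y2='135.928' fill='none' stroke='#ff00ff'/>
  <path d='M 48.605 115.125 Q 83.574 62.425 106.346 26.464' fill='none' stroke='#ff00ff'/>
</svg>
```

G21
G90
G0 X61.382 Y87.214
M4 S323
G1 X57.875 Y94.110 F2237
G1 X60.271 Y101.467
G1 X67.167 Y104.974
G1 X74.524 Y102.578
G1 X78.031 Y95.682
G1 X75.635 Y88.325
G1 X68.739 Y84.818
G1 X61.382 Y87.214
M5
G0 X14.156 Y87.290
M4 S323
G1 X79.148 Y10.495 F2237
M5
G0 X48.605 Y31.298
M4 S323
G1 X65.327 Y56.602 F2237
G1 X80.525 Y79.813
G1 X94.198 Y100.932
G1 X106.346 Y119.959
M5

viewBox `0 0 124.426 146.423` with mm width/height → 1 unit = 1 mm. Flip: y_m = 146.423 − y_svg.

**Shape 1** — `<path>` regular polygon, stroke `#ff00ff` → engrave (S323, F2237). Machine vertices: (61.382,87.214) → (57.875,94.110) → (60.271,101.467) → (67.167,104.974) → (74.524,102.578) → (78.031,95.682) → (75.635,88.325) → (68.739,84.818) → (61.382,87.214). Closed: final G1 returns to the first vertex.

**Shape 2** — `<line>` line segment, stroke `#ff00ff` → engrave (S323, F2237). Machine vertices: (14.156,87.290) → (79.148,10.495). Open path.

**Shape 3** — `<path>` quadratic bezier, stroke `#ff00ff` → engrave (S323, F2237). Control points (SVG): P0=(48.605,115.125), P1=(83.574,62.425), P2=(106.346,26.464); sampled at t=k/4. Machine vertices: (48.605,31.298) → (65.327,56.602) → (80.525,79.813) → (94.198,100.932) → (106.346,119.959). Open path.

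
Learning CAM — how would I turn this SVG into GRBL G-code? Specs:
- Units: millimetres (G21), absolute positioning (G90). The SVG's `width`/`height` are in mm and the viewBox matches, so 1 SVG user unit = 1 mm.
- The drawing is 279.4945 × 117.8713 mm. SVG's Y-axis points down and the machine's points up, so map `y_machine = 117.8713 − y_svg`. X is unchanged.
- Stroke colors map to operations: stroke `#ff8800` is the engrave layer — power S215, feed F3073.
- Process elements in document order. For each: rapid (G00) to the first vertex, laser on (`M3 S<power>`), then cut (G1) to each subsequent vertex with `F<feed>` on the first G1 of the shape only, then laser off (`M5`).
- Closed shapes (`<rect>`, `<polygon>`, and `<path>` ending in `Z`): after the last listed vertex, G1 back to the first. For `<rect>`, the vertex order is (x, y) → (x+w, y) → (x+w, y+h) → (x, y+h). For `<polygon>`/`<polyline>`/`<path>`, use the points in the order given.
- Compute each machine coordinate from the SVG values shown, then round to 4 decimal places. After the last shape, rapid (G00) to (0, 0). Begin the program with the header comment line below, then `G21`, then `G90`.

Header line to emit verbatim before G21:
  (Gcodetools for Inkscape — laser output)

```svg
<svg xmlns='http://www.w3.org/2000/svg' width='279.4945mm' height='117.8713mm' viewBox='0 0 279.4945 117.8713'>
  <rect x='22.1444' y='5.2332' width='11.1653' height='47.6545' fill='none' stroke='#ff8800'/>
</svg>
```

viewBox `0 0 279.4945 117.8713` with mm width/height → 1 unit = 1 mm. Flip: y_m = 117.8713 − y_svg.

**Shape 1** — `<rect>` rectangle, stroke `#ff8800` → engrave (S215, F3073). Machine vertices: (22.1444,112.6381) → (33.3097,112.6381) → (33.3097,64.9836) → (22.1444,64.9836) → (22.1444,112.6381). Closed: final G1 returns to the first vertex.

(Gcodetools for Inkscape — laser output)
G21
G90
G00 X22.1444 Y112.6381
M3 S215
G1 X33.3097 Y112.6381 F3073
G1 X33.3097 Y64.9836
G1 X22.1444 Y64.9836
G1 X22.1444 Y112.6381
M5
G00 X0.0000 Y0.0000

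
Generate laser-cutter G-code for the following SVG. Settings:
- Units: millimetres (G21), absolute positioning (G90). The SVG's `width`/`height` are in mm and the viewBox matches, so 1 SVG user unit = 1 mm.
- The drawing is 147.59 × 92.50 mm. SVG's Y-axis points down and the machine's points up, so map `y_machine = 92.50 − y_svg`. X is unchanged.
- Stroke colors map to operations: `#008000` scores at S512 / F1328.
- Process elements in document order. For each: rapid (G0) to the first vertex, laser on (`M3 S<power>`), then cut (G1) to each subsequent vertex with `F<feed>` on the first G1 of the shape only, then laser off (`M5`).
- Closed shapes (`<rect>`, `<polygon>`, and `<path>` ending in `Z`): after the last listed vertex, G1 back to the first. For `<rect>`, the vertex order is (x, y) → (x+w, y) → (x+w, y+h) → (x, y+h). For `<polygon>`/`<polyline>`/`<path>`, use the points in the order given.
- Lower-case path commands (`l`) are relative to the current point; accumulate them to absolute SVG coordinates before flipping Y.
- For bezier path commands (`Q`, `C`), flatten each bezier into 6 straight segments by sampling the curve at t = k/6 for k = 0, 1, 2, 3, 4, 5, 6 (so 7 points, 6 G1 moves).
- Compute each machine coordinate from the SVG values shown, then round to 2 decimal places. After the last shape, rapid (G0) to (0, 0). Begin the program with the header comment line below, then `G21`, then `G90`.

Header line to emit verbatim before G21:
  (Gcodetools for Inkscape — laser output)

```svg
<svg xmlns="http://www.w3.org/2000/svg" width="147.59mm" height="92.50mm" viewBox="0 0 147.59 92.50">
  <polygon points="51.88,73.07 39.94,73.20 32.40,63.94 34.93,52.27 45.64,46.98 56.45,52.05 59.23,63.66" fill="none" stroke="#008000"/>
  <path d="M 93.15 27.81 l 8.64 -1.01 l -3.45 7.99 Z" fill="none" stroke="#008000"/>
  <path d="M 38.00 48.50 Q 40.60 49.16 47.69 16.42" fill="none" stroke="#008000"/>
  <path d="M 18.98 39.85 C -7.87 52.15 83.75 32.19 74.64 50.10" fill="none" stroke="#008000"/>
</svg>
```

(Gcodetools for Inkscape — laser output)
G21
G90
G0 X51.88 Y19.43
M3 S512
G1 X39.94 Y19.30 F1328
G1 X32.40 Y28.56
G1 X34.93 Y40.23
G1 X45.64 Y45.52
G1 X56.45 Y40.45
G1 X59.23 Y28.84
G1 X51.88 Y19.43
M5
G0 X93.15 Y64.69
M3 S512
G1 X101.79 Y65.70 F1328
G1 X98.34 Y57.71
G1 X93.15 Y64.69
M5
G0 X38.00 Y44.00
M3 S512
G1 X38.99 Y44.71 F1328
G1 X40.23 Y47.27
G1 X41.72 Y51.69
G1 X43.46 Y57.96
G1 X45.45 Y66.09
G1 X47.69 Y76.08
M5
G0 X18.98 Y52.65
M3 S512
G1 X14.41 Y48.86 F1328
G1 X23.50 Y48.51
G1 X40.16 Y49.63
G1 X58.29 Y50.28
G1 X71.82 Y48.52
G1 X74.64 Y42.40
M5
G0 X0.00 Y0.00

viewBox `0 0 147.59 92.50` with mm width/height → 1 unit = 1 mm. Flip: y_m = 92.50 − y_svg.

**Shape 1** — `<polygon>` regular polygon, stroke `#008000` → score (S512, F1328). Machine vertices: (51.88,19.43) → (39.94,19.30) → (32.40,28.56) → (34.93,40.23) → (45.64,45.52) → (56.45,40.45) → (59.23,28.84) → (51.88,19.43). Closed: final G1 returns to the first vertex.

**Shape 2** — `<path>` regular polygon, stroke `#008000` → score (S512, F1328). Machine vertices: (93.15,64.69) → (101.79,65.70) → (98.34,57.71) → (93.15,64.69). Closed: final G1 returns to the first vertex.

**Shape 3** — `<path>` quadratic bezier, stroke `#008000` → score (S512, F1328). Control points (SVG): P0=(38.00,48.50), P1=(40.60,49.16), P2=(47.69,16.42); sampled at t=k/6. Machine vertices: (38.00,44.00) → (38.99,44.71) → (40.23,47.27) → (41.72,51.69) → (43.46,57.96) → (45.45,66.09) → (47.69,76.08). Open path.

**Shape 4** — `<path>` cubic bezier, stroke `#008000` → score (S512, F1328). Control points (SVG): P0=(18.98,39.85), P1=(-7.87,52.15), P2=(83.75,32.19), P3=(74.64,50.10); sampled at t=k/6. Machine vertices: (18.98,52.65) → (14.41,48.86) → (23.50,48.51) → (40.16,49.63) → (58.29,50.28) → (71.82,48.52) → (74.64,42.40). Open path.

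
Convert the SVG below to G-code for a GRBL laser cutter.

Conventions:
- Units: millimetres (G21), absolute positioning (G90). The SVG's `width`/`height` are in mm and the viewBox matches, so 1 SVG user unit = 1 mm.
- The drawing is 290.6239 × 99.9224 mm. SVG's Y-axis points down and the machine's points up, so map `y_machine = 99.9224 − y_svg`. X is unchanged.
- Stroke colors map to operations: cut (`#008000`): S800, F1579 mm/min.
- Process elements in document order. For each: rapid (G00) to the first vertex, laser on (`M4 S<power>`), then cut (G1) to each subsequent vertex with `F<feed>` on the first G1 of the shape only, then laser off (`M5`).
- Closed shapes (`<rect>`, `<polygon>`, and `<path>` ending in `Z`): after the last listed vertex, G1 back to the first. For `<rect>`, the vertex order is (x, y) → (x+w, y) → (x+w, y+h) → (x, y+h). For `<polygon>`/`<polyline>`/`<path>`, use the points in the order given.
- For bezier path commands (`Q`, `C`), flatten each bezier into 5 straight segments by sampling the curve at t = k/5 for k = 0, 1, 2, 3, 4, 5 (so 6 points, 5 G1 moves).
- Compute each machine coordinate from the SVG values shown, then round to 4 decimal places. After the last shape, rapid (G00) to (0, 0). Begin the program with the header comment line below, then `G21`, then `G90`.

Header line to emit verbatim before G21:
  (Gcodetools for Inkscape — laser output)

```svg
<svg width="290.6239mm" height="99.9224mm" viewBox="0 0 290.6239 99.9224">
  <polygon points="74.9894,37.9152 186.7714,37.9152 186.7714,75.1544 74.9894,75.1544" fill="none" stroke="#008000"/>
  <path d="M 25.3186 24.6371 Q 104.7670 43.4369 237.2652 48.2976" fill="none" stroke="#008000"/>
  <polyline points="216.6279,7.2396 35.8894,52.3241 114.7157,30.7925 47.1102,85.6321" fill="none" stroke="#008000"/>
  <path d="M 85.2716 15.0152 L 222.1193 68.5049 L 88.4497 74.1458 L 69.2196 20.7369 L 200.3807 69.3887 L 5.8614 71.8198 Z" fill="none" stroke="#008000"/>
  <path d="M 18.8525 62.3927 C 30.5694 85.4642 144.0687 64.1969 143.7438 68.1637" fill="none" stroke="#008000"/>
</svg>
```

(Gcodetools for Inkscape — laser output)
G21
G90
G00 X74.9894 Y62.0072
M4 S800
G1 X186.7714 Y62.0072 F1579
G1 X186.7714 Y24.7680
G1 X74.9894 Y24.7680
G1 X74.9894 Y62.0072
M5
G00 X25.3186 Y75.2853
M4 S800
G1 X59.2200 Y68.3229 F1579
G1 X97.3653 Y62.4757
G1 X139.7546 Y57.7436
G1 X186.3879 Y54.1266
G1 X237.2652 Y51.6248
M5
G00 X216.6279 Y92.6828
M4 S800
G1 X35.8894 Y47.5983 F1579
G1 X114.7157 Y69.1299
G1 X47.1102 Y14.2903
M5
G00 X85.2716 Y84.9072
M4 S800
G1 X222.1193 Y31.4175 F1579
G1 X88.4497 Y25.7766
G1 X69.2196 Y79.1855
G1 X200.3807 Y30.5337
G1 X5.8614 Y28.1026
G1 X85.2716 Y84.9072
M5
G00 X18.8525 Y37.5297
M4 S800
G1 X36.3717 Y28.4509 F1579
G1 X67.9695 Y26.6739
G1 X103.2969 Y28.8592
G1 X132.0047 Y31.6673
G1 X143.7438 Y31.7587
M5
G00 X0.0000 Y0.0000

1 u = 1 mm; y_m = 99.9224 − y.

[1] `<polygon>` rectangle, #008000→cut S800 F1579: (74.9894,62.0072) → (186.7714,62.0072) → (186.7714,24.7680) → (74.9894,24.7680) → (74.9894,62.0072) (closed)

[2] `<path>` quadratic bezier, #008000→cut S800 F1579: (25.3186,75.2853) → (59.2200,68.3229) → (97.3653,62.4757) → (139.7546,57.7436) → (186.3879,54.1266) → (237.2652,51.6248)

[3] `<polyline>` open polyline, #008000→cut S800 F1579: (216.6279,92.6828) → (35.8894,47.5983) → (114.7157,69.1299) → (47.1102,14.2903)

[4] `<path>` closed polygon, #008000→cut S800 F1579: (85.2716,84.9072) → (222.1193,31.4175) → (88.4497,25.7766) → (69.2196,79.1855) → (200.3807,30.5337) → (5.8614,28.1026) → (85.2716,84.9072) (closed)

[5] `<path>` cubic bezier, #008000→cut S800 F1579: (18.8525,37.5297) → (36.3717,28.4509) → (67.9695,26.6739) → (103.2969,28.8592) → (132.0047,31.6673) → (143.7438,31.7587)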